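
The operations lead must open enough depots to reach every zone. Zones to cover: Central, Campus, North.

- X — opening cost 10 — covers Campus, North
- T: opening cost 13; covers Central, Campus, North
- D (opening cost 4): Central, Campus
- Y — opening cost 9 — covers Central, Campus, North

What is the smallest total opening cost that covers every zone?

The greedy cost-per-new-zone heuristic would pick D and Y for 13, but a cheaper cover exists.
Y alone covers Central, Campus, North — every zone.
Total opening cost: 9.
No cover costs less than 9.

9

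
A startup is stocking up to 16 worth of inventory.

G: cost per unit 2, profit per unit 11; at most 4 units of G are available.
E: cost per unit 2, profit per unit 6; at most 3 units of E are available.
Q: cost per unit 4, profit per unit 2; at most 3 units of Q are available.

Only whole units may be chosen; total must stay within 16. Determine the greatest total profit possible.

62

This is a bounded integer knapsack.
Take 4×G and 3×E: cost 14 ≤ 16, profit 4·11 + 3·6 = 62.
G has the best ratio (11/2) and is taken to its limit of 4; remaining capacity is filled optimally with the others.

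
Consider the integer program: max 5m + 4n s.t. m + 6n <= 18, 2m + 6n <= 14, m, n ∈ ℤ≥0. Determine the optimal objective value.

(m,n)=(7,0): 1·7+6·0=7≤18, 2·7+6·0=14≤14, objective 35.
(m,n)=(6,0): 1·6+6·0=6≤18, 2·6+6·0=12≤14, objective 30.
No feasible integer point exceeds 35.

35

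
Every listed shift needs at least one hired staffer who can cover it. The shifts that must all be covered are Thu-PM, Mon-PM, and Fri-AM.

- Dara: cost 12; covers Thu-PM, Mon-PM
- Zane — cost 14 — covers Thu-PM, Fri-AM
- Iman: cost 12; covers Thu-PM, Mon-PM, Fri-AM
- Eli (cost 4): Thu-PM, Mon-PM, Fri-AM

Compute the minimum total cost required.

Eli alone covers Thu-PM, Mon-PM, Fri-AM — every shift.
Total cost: 4.
No cover costs less than 4.

4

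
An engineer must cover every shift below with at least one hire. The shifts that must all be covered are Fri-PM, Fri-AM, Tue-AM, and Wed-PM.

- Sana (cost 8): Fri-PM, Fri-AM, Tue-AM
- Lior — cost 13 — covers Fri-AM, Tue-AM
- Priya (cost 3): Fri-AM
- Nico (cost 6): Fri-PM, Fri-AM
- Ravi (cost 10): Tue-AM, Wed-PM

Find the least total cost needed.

16

The greedy cost-per-new-shift heuristic would pick Sana and Ravi for 18, but a cheaper cover exists.
Choose Nico and Ravi: together they cover Fri-PM, Fri-AM, Tue-AM, Wed-PM — every shift.
Total cost: 6 + 10 = 16.
No cover costs less than 16.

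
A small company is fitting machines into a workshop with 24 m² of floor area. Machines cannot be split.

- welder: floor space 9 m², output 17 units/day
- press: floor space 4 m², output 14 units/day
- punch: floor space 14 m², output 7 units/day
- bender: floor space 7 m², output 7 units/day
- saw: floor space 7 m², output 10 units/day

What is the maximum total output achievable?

Allowing fractional choices, the relaxed optimum would be about 45.0, but machines are indivisible.
welder + bender + saw: floor space 9 + 7 + 7 = 23 ≤ 24, output 17 + 7 + 10 = 34.
welder + press + saw: floor space 9 + 4 + 7 = 20 ≤ 24, output 17 + 14 + 10 = 41.
welder + press + bender: floor space 9 + 4 + 7 = 20 ≤ 24, output 17 + 14 + 7 = 38.
Best is welder, press, and saw with total output 41.

41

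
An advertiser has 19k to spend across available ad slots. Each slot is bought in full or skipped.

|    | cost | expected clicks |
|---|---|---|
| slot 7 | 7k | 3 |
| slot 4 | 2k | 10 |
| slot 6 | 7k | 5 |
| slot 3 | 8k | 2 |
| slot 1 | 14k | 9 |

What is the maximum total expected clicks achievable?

19

slot 4 + slot 1: cost 2 + 14 = 16 ≤ 19, expected clicks 10 + 9 = 19.
slot 4 + slot 6 + slot 3: cost 2 + 7 + 8 = 17 ≤ 19, expected clicks 10 + 5 + 2 = 17.
slot 7 + slot 4 + slot 6: cost 7 + 2 + 7 = 16 ≤ 19, expected clicks 3 + 10 + 5 = 18.
Best is slot 4 and slot 1 with total expected clicks 19.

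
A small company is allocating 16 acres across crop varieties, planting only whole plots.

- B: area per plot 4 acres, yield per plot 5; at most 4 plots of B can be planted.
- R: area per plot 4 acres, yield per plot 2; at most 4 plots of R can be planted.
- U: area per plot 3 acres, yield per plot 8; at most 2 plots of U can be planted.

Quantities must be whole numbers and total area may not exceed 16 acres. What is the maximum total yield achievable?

Take 2×B and 2×U: area 14 ≤ 16, yield 2·5 + 2·8 = 26.
U has the best ratio (8/3) and is taken to its limit of 2; remaining capacity is filled optimally with the others.

26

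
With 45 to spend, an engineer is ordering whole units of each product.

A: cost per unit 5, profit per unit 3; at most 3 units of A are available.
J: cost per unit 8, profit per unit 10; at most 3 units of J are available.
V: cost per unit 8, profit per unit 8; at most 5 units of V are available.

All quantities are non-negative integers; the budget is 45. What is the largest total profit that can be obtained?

J has the best ratio (10/8); taking only J gives at most 3×10 = 30 (stopped by the supply cap of 3).
Mixing does better — 1×A, 3×J, and 2×V: cost 45 ≤ 45, profit 1·3 + 3·10 + 2·8 = 49.

49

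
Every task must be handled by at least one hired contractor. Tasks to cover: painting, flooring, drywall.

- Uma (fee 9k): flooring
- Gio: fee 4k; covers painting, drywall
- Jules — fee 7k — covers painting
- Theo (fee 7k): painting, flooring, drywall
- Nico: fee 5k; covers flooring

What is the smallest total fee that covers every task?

7

The greedy cost-per-new-task heuristic would pick Gio and Nico for 9, but a cheaper cover exists.
Theo alone covers painting, flooring, drywall — every task.
Total fee: 7.
No cover costs less than 7.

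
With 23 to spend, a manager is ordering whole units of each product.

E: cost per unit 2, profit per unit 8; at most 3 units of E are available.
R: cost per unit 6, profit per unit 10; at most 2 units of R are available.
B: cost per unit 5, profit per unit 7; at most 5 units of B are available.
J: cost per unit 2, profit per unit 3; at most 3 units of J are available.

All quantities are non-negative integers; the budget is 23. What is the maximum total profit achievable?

51

3×E, 1×R, 1×B, and 3×J: cost 23 ≤ 23, profit 3·8 + 1·10 + 1·7 + 3·3 = 50.
3×E, 2×R, and 1×B: cost 23 ≤ 23, profit 3·8 + 2·10 + 1·7 = 51.
Best is 51.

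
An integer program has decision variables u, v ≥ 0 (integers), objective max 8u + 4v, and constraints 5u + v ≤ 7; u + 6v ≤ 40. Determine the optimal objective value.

(u,v)=(0,6): 5·0+1·6=6≤7, 1·0+6·6=36≤40, objective 24.
(u,v)=(0,5): 5·0+1·5=5≤7, 1·0+6·5=30≤40, objective 20.
No feasible integer point exceeds 24.

24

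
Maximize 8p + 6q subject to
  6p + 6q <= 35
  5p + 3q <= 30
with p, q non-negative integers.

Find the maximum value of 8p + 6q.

40

The continuous relaxation peaks at (5.83, 0) with value 46.67; rounding to a feasible lattice point costs some objective.
(p,q)=(5,0): 6·5+6·0=30≤35, 5·5+3·0=25≤30, objective 40.
(p,q)=(4,1): 6·4+6·1=30≤35, 5·4+3·1=23≤30, objective 38.
(p,q)=(4,0): 6·4+6·0=24≤35, 5·4+3·0=20≤30, objective 32.
No feasible integer point exceeds 40.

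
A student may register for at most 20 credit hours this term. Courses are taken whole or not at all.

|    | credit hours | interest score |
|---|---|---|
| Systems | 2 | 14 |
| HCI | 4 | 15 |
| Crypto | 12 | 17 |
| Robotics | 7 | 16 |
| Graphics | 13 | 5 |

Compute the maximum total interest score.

Systems + HCI + Crypto: credit hours 2 + 4 + 12 = 18 ≤ 20, interest score 14 + 15 + 17 = 46.
Systems + HCI + Robotics: credit hours 2 + 4 + 7 = 13 ≤ 20, interest score 14 + 15 + 16 = 45.
Best is Systems, HCI, and Crypto with total interest score 46.

46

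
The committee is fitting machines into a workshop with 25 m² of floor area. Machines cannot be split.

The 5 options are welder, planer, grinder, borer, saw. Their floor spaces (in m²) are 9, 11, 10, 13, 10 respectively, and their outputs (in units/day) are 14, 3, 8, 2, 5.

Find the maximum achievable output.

Allowing fractional choices, the relaxed optimum would be about 25.0, but machines are indivisible.
welder + grinder: floor space 9 + 10 = 19 ≤ 25, output 14 + 8 = 22.
welder + saw: floor space 9 + 10 = 19 ≤ 25, output 14 + 5 = 19.
Best is welder and grinder with total output 22.

22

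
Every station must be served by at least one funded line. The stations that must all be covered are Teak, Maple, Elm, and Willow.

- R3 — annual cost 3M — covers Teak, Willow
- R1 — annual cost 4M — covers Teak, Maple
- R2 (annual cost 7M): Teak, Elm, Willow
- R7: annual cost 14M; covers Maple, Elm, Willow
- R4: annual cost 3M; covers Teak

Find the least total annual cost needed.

11

Choose R1 and R2: together they cover Teak, Maple, Elm, Willow — every station.
Total annual cost: 4 + 7 = 11.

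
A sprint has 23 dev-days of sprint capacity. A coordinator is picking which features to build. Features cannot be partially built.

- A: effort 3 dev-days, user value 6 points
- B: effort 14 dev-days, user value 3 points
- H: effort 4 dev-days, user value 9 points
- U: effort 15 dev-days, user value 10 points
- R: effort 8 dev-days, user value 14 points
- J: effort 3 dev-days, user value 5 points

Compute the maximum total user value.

Allowing fractional choices, the relaxed optimum would be about 37.3, but features are indivisible.
H + R + J: effort 4 + 8 + 3 = 15 ≤ 23, user value 9 + 14 + 5 = 28.
A + H + R + J: effort 3 + 4 + 8 + 3 = 18 ≤ 23, user value 6 + 9 + 14 + 5 = 34.
A + H + R: effort 3 + 4 + 8 = 15 ≤ 23, user value 6 + 9 + 14 = 29.
Best is A, H, R, and J with total user value 34.

34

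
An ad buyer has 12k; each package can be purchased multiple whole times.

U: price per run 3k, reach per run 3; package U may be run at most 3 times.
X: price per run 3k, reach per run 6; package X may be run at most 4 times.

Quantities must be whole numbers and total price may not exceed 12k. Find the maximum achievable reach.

24

Take 4×X: price 12 ≤ 12, reach 4·6 = 24.
X has the best ratio (6/3) and is taken to its limit of 4; remaining capacity is filled optimally with the others.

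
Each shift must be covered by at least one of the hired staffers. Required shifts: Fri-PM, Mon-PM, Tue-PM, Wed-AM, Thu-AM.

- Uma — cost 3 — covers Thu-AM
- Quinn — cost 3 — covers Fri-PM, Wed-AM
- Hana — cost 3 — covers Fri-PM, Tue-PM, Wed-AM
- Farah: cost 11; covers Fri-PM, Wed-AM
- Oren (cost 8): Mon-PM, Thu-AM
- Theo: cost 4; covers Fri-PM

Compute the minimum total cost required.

The greedy cost-per-new-shift heuristic would pick Hana, Uma, and Oren for 14, but a cheaper cover exists.
Choose Hana and Oren: together they cover Fri-PM, Mon-PM, Tue-PM, Wed-AM, Thu-AM — every shift.
Total cost: 3 + 8 = 11.
No cover costs less than 11.

11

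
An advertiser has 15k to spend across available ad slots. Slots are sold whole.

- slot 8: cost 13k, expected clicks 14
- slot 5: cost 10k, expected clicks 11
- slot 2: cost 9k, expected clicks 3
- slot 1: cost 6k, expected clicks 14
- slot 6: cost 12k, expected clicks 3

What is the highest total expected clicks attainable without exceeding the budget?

slot 2 + slot 1: cost 9 + 6 = 15 ≤ 15, expected clicks 3 + 14 = 17.
slot 1: cost 6 ≤ 15, expected clicks 14.
slot 8: cost 13 ≤ 15, expected clicks 14.
Best is slot 2 and slot 1 with total expected clicks 17.

17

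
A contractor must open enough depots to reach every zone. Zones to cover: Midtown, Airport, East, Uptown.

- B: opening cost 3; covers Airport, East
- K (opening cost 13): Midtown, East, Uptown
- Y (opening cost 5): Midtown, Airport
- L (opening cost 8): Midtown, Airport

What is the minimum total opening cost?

This is an integer covering problem.
The greedy cost-per-new-zone heuristic would pick B, Y, and K for 21, but a cheaper cover exists.
Choose B and K: together they cover Midtown, Airport, East, Uptown — every zone.
Total opening cost: 3 + 13 = 16.
No cover costs less than 16.

16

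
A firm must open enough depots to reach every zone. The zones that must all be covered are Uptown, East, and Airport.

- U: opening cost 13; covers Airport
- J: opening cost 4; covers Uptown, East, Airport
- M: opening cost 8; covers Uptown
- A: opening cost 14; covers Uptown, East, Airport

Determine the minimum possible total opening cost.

4

J alone covers Uptown, East, Airport — every zone.
Total opening cost: 4.
No cover costs less than 4.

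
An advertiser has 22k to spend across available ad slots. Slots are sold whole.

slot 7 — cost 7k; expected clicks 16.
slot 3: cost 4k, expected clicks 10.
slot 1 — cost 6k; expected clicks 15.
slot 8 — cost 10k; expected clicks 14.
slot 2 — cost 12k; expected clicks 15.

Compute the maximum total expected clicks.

This is a 0-1 knapsack instance.
slot 7 + slot 3 + slot 1: cost 7 + 4 + 6 = 17 ≤ 22, expected clicks 16 + 10 + 15 = 41.
slot 3 + slot 1 + slot 2: cost 4 + 6 + 12 = 22 ≤ 22, expected clicks 10 + 15 + 15 = 40.
slot 7 + slot 3 + slot 8: cost 7 + 4 + 10 = 21 ≤ 22, expected clicks 16 + 10 + 14 = 40.
Best is slot 7, slot 3, and slot 1 with total expected clicks 41.

41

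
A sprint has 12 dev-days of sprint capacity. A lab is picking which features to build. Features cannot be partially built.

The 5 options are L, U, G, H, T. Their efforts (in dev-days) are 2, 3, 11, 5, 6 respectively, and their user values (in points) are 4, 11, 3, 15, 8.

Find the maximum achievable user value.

30

L + U + T: effort 2 + 3 + 6 = 11 ≤ 12, user value 4 + 11 + 8 = 23.
L + U + H: effort 2 + 3 + 5 = 10 ≤ 12, user value 4 + 11 + 15 = 30.
U + H: effort 3 + 5 = 8 ≤ 12, user value 11 + 15 = 26.
Best is L, U, and H with total user value 30.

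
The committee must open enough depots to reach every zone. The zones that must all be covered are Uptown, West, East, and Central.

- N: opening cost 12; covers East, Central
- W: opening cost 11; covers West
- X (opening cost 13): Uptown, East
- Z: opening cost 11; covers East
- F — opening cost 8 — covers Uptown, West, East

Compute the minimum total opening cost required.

20

This is an integer covering problem.
Choose N and F: together they cover Uptown, West, East, Central — every zone.
Total opening cost: 12 + 8 = 20.
No cover costs less than 20.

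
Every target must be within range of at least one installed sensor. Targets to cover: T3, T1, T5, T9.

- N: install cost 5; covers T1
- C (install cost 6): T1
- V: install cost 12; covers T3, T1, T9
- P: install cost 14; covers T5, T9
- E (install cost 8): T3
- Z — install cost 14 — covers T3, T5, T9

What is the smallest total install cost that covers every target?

The greedy cost-per-new-target heuristic would pick V and P for 26, but a cheaper cover exists.
Choose N and Z: together they cover T3, T1, T5, T9 — every target.
Total install cost: 5 + 14 = 19.
No cover costs less than 19.

19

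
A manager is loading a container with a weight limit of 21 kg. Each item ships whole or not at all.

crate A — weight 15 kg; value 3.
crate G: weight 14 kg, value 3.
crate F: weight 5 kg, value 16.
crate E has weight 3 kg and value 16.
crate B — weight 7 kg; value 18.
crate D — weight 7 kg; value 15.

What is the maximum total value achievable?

50

Treat it as a binary knapsack problem.
Allowing fractional choices, the relaxed optimum would be about 62.9, but items are indivisible.
crate F + crate E + crate B: weight 5 + 3 + 7 = 15 ≤ 21, value 16 + 16 + 18 = 50.
crate E + crate B + crate D: weight 3 + 7 + 7 = 17 ≤ 21, value 16 + 18 + 15 = 49.
Best is crate F, crate E, and crate B with total value 50.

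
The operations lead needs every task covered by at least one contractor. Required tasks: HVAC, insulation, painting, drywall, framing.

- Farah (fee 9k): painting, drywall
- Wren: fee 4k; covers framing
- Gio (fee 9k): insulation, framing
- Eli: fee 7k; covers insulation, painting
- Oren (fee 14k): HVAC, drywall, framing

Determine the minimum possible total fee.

This is an integer covering problem.
Choose Eli and Oren: together they cover HVAC, insulation, painting, drywall, framing — every task.
Total fee: 7 + 14 = 21.

21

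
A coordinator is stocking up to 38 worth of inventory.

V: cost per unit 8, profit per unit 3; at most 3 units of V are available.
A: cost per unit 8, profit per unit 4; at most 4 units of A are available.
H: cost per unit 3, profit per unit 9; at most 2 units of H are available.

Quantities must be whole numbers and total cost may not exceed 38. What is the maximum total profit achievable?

Take 4×A and 2×H: cost 38 ≤ 38, profit 4·4 + 2·9 = 34.
H has the best ratio (9/3) and is taken to its limit of 2; remaining capacity is filled optimally with the others.

34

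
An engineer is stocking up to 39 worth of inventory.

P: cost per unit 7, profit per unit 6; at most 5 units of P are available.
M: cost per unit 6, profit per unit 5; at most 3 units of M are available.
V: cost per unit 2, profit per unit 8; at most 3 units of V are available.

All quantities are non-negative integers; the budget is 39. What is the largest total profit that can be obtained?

This is a bounded integer knapsack.
V has the best ratio (8/2); taking only V gives at most 3×8 = 24 (stopped by the supply cap of 3).
Mixing does better — 3×P, 2×M, and 3×V: cost 39 ≤ 39, profit 3·6 + 2·5 + 3·8 = 52.

52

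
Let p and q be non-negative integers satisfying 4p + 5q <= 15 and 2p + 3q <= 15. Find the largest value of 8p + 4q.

(p,q)=(3,0): 4·3+5·0=12≤15, 2·3+3·0=6≤15, objective 24.
(p,q)=(2,1): 4·2+5·1=13≤15, 2·2+3·1=7≤15, objective 20.
(p,q)=(2,0): 4·2+5·0=8≤15, 2·2+3·0=4≤15, objective 16.
The best lattice point is (3,0), giving 24.

24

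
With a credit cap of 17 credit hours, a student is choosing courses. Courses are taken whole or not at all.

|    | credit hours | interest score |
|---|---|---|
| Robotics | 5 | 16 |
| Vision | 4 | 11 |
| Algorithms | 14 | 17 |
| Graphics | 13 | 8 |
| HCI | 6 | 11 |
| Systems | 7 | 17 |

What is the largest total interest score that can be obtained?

Take Robotics, Vision, and Systems: credit hours 5 + 4 + 7 = 16 ≤ 17, interest score 16 + 11 + 17 = 44.
No other feasible combination does better.

44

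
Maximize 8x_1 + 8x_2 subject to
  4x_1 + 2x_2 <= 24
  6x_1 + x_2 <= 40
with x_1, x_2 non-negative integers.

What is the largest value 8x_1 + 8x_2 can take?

96

(x_1,x_2)=(0,12) is feasible, giving 96.
(x_1,x_2)=(0,11) is feasible, giving 88.
The best lattice point is (0,12), giving 96.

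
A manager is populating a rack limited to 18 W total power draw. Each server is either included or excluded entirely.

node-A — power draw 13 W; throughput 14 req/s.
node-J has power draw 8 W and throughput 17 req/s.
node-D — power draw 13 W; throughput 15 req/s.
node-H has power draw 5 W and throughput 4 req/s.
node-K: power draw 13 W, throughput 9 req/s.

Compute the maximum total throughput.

Allowing fractional choices, the relaxed optimum would be about 28.5, but servers are indivisible.
node-D + node-H: power draw 13 + 5 = 18 ≤ 18, throughput 15 + 4 = 19.
node-J + node-H: power draw 8 + 5 = 13 ≤ 18, throughput 17 + 4 = 21.
Best is node-J and node-H with total throughput 21.

21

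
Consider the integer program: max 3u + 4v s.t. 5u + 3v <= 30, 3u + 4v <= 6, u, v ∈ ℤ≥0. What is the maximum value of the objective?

6

(u,v)=(2,0): 5·2+3·0=10≤30, 3·2+4·0=6≤6, objective 6.
(u,v)=(1,0): 5·1+3·0=5≤30, 3·1+4·0=3≤6, objective 3.
No feasible integer point exceeds 6.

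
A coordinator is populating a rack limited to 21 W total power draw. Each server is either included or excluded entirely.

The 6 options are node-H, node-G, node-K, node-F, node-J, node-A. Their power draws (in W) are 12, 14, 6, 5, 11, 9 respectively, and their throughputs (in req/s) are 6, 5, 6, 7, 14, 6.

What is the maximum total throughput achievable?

This is an integer program with binary decision variables.
Allowing fractional choices, the relaxed optimum would be about 26.0, but servers are indivisible.
node-J + node-A: power draw 11 + 9 = 20 ≤ 21, throughput 14 + 6 = 20.
node-K + node-J: power draw 6 + 11 = 17 ≤ 21, throughput 6 + 14 = 20.
node-F + node-J: power draw 5 + 11 = 16 ≤ 21, throughput 7 + 14 = 21.
Best is node-F and node-J with total throughput 21.

21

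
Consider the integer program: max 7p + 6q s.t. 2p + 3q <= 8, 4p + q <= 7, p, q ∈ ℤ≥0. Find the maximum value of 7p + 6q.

19

(p,q)=(1,2): 2·1+3·2=8≤8, 4·1+1·2=6≤7, objective 19.
(p,q)=(1,1): 2·1+3·1=5≤8, 4·1+1·1=5≤7, objective 13.
No feasible integer point exceeds 19.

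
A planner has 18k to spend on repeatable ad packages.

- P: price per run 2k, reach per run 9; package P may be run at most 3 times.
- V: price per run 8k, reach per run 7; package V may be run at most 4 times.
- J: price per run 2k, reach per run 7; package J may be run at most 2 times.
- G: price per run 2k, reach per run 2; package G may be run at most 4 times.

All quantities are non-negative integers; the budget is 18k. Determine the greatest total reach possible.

This is a bounded integer knapsack.
Take 3×P, 2×J, and 4×G: price 18 ≤ 18, reach 3·9 + 2·7 + 4·2 = 49.
P has the best ratio (9/2) and is taken to its limit of 3; remaining capacity is filled optimally with the others.

49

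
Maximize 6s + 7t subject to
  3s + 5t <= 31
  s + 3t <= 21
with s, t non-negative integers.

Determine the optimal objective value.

(s,t)=(10,0): 3·10+5·0=30≤31, 1·10+3·0=10≤21, objective 60.
(s,t)=(9,0): 3·9+5·0=27≤31, 1·9+3·0=9≤21, objective 54.
No feasible integer point exceeds 60.

60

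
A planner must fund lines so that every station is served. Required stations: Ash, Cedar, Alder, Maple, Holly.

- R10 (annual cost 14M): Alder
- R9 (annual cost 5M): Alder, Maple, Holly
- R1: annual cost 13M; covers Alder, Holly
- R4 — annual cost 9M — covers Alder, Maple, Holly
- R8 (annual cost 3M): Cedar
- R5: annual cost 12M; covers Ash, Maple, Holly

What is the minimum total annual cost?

20

Choose R9, R8, and R5: together they cover Ash, Cedar, Alder, Maple, Holly — every station.
Total annual cost: 5 + 3 + 12 = 20.
No cover costs less than 20.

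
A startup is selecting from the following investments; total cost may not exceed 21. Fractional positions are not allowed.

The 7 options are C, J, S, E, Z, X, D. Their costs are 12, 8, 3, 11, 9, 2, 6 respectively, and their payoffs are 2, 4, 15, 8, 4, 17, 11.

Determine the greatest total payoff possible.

47

S + X + D: cost 3 + 2 + 6 = 11 ≤ 21, payoff 15 + 17 + 11 = 43.
S + Z + X + D: cost 3 + 9 + 2 + 6 = 20 ≤ 21, payoff 15 + 4 + 17 + 11 = 47.
J + S + X + D: cost 8 + 3 + 2 + 6 = 19 ≤ 21, payoff 4 + 15 + 17 + 11 = 47.
The maximum payoff is 47; one optimal choice is J, S, X, and D.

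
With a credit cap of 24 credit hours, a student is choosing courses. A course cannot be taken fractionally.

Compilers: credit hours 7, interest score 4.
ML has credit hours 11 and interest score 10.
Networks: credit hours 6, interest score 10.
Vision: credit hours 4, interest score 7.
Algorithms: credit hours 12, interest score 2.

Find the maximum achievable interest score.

27

This is an integer program with binary decision variables.
Allowing fractional choices, the relaxed optimum would be about 28.7, but courses are indivisible.
Compilers + ML + Networks: credit hours 7 + 11 + 6 = 24 ≤ 24, interest score 4 + 10 + 10 = 24.
Compilers + Networks + Vision: credit hours 7 + 6 + 4 = 17 ≤ 24, interest score 4 + 10 + 7 = 21.
ML + Networks + Vision: credit hours 11 + 6 + 4 = 21 ≤ 24, interest score 10 + 10 + 7 = 27.
Best is ML, Networks, and Vision with total interest score 27.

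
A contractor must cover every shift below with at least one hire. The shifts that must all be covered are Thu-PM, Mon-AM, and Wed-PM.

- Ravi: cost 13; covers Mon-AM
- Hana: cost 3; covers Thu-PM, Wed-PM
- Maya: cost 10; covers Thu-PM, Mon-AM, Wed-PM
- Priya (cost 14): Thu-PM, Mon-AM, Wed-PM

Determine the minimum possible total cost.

10

The greedy cost-per-new-shift heuristic would pick Hana and Maya for 13, but a cheaper cover exists.
Maya alone covers Thu-PM, Mon-AM, Wed-PM — every shift.
Total cost: 10.
No cover costs less than 10.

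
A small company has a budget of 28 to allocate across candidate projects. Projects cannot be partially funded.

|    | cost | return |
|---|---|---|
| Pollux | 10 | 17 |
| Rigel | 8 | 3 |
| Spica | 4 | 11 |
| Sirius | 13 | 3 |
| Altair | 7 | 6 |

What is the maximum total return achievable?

34

This is a 0-1 knapsack instance.
Pollux + Spica + Altair: cost 10 + 4 + 7 = 21 ≤ 28, return 17 + 11 + 6 = 34.
Pollux + Rigel + Spica: cost 10 + 8 + 4 = 22 ≤ 28, return 17 + 3 + 11 = 31.
Pollux + Spica + Sirius: cost 10 + 4 + 13 = 27 ≤ 28, return 17 + 11 + 3 = 31.
Best is Pollux, Spica, and Altair with total return 34.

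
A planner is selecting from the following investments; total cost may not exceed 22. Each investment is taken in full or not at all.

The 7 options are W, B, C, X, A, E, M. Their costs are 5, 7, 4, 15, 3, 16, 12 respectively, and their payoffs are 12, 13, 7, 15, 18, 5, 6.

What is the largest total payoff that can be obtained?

W + B + A: cost 5 + 7 + 3 = 15 ≤ 22, payoff 12 + 13 + 18 = 43.
W + B + C + A: cost 5 + 7 + 4 + 3 = 19 ≤ 22, payoff 12 + 13 + 7 + 18 = 50.
Best is W, B, C, and A with total payoff 50.

50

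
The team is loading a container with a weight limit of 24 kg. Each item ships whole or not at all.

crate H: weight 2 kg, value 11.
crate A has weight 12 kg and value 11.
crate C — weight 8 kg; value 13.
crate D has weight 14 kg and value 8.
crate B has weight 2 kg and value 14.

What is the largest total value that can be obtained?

49

crate H + crate A + crate C + crate B: weight 2 + 12 + 8 + 2 = 24 ≤ 24, value 11 + 11 + 13 + 14 = 49.
crate H + crate C + crate B: weight 2 + 8 + 2 = 12 ≤ 24, value 11 + 13 + 14 = 38.
Best is crate H, crate A, crate C, and crate B with total value 49.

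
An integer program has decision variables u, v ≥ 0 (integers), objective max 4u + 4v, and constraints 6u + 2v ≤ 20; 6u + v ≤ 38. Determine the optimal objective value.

40

(u,v)=(0,10): 6·0+2·10=20≤20, 6·0+1·10=10≤38, objective 40.
(u,v)=(0,9): 6·0+2·9=18≤20, 6·0+1·9=9≤38, objective 36.
The best lattice point is (0,10), giving 40.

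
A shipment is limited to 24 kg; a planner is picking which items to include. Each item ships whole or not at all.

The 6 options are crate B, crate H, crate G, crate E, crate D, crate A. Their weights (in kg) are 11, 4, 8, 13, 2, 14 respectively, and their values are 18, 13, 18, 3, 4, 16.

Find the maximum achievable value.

Take crate B, crate H, and crate G: weight 11 + 4 + 8 = 23 ≤ 24, value 18 + 13 + 18 = 49.
No other feasible combination does better.

49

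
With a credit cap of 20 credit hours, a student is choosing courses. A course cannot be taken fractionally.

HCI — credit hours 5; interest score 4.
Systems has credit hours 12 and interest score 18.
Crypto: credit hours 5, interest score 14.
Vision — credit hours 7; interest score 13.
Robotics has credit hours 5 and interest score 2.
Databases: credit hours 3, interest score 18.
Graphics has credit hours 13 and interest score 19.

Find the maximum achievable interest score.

50

Systems + Crypto + Databases: credit hours 12 + 5 + 3 = 20 ≤ 20, interest score 18 + 14 + 18 = 50.
HCI + Crypto + Vision + Databases: credit hours 5 + 5 + 7 + 3 = 20 ≤ 20, interest score 4 + 14 + 13 + 18 = 49.
Crypto + Vision + Robotics + Databases: credit hours 5 + 7 + 5 + 3 = 20 ≤ 20, interest score 14 + 13 + 2 + 18 = 47.
Best is Systems, Crypto, and Databases with total interest score 50.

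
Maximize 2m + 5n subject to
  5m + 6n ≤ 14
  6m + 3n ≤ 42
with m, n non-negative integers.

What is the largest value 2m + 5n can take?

Relaxing integrality, the LP optimum is 11.67 at (m,n) = (0, 2.33), which is not an integer point.
(m,n)=(0,2): 5·0+6·2=12≤14, 6·0+3·2=6≤42, objective 10.
(m,n)=(1,1): 5·1+6·1=11≤14, 6·1+3·1=9≤42, objective 7.
The best lattice point is (0,2), giving 10.

10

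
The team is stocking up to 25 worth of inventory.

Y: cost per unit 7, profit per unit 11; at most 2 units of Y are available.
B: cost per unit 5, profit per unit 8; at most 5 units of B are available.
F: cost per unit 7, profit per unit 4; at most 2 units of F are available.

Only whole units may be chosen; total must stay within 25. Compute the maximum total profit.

5×B: cost 25 ≤ 25, profit 5·8 = 40.
2×Y and 2×B: cost 24 ≤ 25, profit 2·11 + 2·8 = 38.
Best is 40.

40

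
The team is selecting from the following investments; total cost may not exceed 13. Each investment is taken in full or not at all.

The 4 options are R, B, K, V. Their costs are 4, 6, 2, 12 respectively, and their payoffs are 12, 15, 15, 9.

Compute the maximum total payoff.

42

Take R, B, and K: cost 4 + 6 + 2 = 12 ≤ 13, payoff 12 + 15 + 15 = 42.
No other feasible combination does better.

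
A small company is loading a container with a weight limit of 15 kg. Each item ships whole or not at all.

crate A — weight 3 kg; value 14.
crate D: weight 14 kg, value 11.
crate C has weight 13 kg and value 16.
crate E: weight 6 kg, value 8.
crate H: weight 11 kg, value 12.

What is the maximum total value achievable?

crate A + crate E: weight 3 + 6 = 9 ≤ 15, value 14 + 8 = 22.
crate C: weight 13 ≤ 15, value 16.
crate A + crate H: weight 3 + 11 = 14 ≤ 15, value 14 + 12 = 26.
Best is crate A and crate H with total value 26.

26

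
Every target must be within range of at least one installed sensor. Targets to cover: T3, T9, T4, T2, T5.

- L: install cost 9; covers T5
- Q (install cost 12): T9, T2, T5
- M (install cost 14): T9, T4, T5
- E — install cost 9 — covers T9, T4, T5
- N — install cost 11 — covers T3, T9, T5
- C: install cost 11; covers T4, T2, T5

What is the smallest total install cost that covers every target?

22

Choose N and C: together they cover T3, T9, T4, T2, T5 — every target.
Total install cost: 11 + 11 = 22.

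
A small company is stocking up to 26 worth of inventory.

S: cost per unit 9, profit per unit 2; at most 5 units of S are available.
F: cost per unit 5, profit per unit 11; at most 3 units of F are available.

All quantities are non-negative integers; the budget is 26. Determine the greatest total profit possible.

35

1×S and 3×F: cost 24 ≤ 26, profit 1·2 + 3·11 = 35.
3×F: cost 15 ≤ 26, profit 3·11 = 33.
Best is 35.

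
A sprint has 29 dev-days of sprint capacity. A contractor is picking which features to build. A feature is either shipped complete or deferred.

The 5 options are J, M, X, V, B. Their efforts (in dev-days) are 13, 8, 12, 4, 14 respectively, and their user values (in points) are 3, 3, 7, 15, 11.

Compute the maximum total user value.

29

Allowing fractional choices, the relaxed optimum would be about 32.4, but features are indivisible.
M + V + B: effort 8 + 4 + 14 = 26 ≤ 29, user value 3 + 15 + 11 = 29.
V + B: effort 4 + 14 = 18 ≤ 29, user value 15 + 11 = 26.
Best is M, V, and B with total user value 29.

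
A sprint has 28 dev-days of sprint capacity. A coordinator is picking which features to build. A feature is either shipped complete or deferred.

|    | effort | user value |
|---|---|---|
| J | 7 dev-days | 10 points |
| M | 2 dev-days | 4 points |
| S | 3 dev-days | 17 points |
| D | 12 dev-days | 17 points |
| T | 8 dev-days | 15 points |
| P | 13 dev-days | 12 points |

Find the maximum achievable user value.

53

Take M, S, D, and T: effort 2 + 3 + 12 + 8 = 25 ≤ 28, user value 4 + 17 + 17 + 15 = 53.
No other feasible combination does better.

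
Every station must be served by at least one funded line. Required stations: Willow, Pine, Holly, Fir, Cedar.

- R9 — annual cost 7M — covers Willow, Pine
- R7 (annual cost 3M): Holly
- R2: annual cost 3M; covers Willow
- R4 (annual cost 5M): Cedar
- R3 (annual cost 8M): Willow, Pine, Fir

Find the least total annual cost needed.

16

This is an integer covering problem.
Choose R7, R4, and R3: together they cover Willow, Pine, Holly, Fir, Cedar — every station.
Total annual cost: 3 + 5 + 8 = 16.
No cover costs less than 16.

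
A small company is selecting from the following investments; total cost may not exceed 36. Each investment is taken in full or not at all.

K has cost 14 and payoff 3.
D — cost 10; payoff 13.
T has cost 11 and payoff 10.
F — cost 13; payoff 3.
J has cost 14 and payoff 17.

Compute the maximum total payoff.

Treat it as a binary knapsack problem.
D + T + J: cost 10 + 11 + 14 = 35 ≤ 36, payoff 13 + 10 + 17 = 40.
T + J: cost 11 + 14 = 25 ≤ 36, payoff 10 + 17 = 27.
D + J: cost 10 + 14 = 24 ≤ 36, payoff 13 + 17 = 30.
Best is D, T, and J with total payoff 40.

40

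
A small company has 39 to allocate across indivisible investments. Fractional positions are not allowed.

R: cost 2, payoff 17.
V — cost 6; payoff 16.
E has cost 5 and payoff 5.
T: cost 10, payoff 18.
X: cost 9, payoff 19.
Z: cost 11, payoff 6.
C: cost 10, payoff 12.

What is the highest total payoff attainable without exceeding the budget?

Take R, V, T, X, and C: cost 2 + 6 + 10 + 9 + 10 = 37 ≤ 39, payoff 17 + 16 + 18 + 19 + 12 = 82.
No other feasible combination does better.

82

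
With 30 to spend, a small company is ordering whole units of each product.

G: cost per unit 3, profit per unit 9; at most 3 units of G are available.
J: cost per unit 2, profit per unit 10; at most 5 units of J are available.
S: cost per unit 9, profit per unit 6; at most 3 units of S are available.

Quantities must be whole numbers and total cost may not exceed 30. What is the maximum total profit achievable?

83

Take 3×G, 5×J, and 1×S: cost 28 ≤ 30, profit 3·9 + 5·10 + 1·6 = 83.
J has the best ratio (10/2) and is taken to its limit of 5; remaining capacity is filled optimally with the others.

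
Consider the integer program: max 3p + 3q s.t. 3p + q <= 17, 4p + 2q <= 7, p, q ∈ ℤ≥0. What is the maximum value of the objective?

(p,q)=(0,3): 3·0+1·3=3≤17, 4·0+2·3=6≤7, objective 9.
(p,q)=(0,2): 3·0+1·2=2≤17, 4·0+2·2=4≤7, objective 6.
The best lattice point is (0,3), giving 9.

9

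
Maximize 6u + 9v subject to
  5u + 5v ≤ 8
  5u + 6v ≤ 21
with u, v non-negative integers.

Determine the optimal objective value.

9

(u,v)=(0,1) is feasible, giving 9.
(u,v)=(1,0) is feasible, giving 6.
No feasible integer point exceeds 9.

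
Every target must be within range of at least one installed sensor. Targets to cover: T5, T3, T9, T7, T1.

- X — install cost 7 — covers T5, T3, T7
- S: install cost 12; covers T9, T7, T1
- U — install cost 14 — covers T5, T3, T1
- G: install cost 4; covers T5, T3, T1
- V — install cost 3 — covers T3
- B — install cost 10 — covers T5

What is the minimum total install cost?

This is a weighted set-cover instance.
Choose S and G: together they cover T5, T3, T9, T7, T1 — every target.
Total install cost: 12 + 4 = 16.

16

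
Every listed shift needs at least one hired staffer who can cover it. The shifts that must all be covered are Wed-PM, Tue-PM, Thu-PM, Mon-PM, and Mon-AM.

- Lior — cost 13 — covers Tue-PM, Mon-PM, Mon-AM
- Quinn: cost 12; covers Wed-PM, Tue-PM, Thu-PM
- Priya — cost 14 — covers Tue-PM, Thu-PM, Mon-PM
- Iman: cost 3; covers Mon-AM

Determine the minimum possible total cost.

The greedy cost-per-new-shift heuristic would pick Iman, Quinn, and Lior for 28, but a cheaper cover exists.
Choose Lior and Quinn: together they cover Wed-PM, Tue-PM, Thu-PM, Mon-PM, Mon-AM — every shift.
Total cost: 13 + 12 = 25.
No cover costs less than 25.

25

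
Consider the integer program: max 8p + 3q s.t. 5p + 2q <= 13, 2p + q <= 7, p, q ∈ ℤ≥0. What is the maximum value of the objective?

20

The continuous relaxation peaks at (2.6, 0) with value 20.80; rounding to a feasible lattice point costs some objective.
(p,q)=(1,4): 5·1+2·4=13≤13, 2·1+1·4=6≤7, objective 20.
(p,q)=(2,1): 5·2+2·1=12≤13, 2·2+1·1=5≤7, objective 19.
(p,q)=(1,3): 5·1+2·3=11≤13, 2·1+1·3=5≤7, objective 17.
Maximum is 20 at (p,q)=(1,4).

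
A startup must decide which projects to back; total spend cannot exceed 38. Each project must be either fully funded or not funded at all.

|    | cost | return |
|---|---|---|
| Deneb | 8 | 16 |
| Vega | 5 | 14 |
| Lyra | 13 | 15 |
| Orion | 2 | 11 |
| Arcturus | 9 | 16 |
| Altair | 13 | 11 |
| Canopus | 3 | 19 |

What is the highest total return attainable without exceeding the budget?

80

Treat it as a binary knapsack problem.
Allowing fractional choices, the relaxed optimum would be about 88.7, but projects are indivisible.
Deneb + Vega + Orion + Arcturus + Canopus: cost 8 + 5 + 2 + 9 + 3 = 27 ≤ 38, return 16 + 14 + 11 + 16 + 19 = 76.
Deneb + Lyra + Orion + Arcturus + Canopus: cost 8 + 13 + 2 + 9 + 3 = 35 ≤ 38, return 16 + 15 + 11 + 16 + 19 = 77.
Deneb + Vega + Lyra + Arcturus + Canopus: cost 8 + 5 + 13 + 9 + 3 = 38 ≤ 38, return 16 + 14 + 15 + 16 + 19 = 80.
Best is Deneb, Vega, Lyra, Arcturus, and Canopus with total return 80.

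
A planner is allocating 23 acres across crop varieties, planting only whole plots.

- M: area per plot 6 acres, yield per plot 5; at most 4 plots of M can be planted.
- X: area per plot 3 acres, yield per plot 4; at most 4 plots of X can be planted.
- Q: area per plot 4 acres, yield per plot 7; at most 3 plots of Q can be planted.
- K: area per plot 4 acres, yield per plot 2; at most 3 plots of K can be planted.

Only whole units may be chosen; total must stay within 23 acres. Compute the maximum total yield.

Take 3×X and 3×Q: area 21 ≤ 23, yield 3·4 + 3·7 = 33.
Q has the best ratio (7/4) and is taken to its limit of 3; remaining capacity is filled optimally with the others.

33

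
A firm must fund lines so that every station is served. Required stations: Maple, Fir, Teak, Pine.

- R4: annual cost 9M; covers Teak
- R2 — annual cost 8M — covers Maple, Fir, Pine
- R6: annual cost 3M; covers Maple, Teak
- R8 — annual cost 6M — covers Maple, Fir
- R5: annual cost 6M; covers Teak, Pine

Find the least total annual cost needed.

11

This is an integer covering problem.
Choose R2 and R6: together they cover Maple, Fir, Teak, Pine — every station.
Total annual cost: 8 + 3 = 11.
No cover costs less than 11.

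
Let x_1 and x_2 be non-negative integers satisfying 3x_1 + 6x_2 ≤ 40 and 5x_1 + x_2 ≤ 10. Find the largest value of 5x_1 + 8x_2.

48

Relaxing integrality, the LP optimum is 54.07 at (x_1,x_2) = (0.741, 6.3), which is not an integer point.
(x_1,x_2)=(0,6): 3·0+6·6=36≤40, 5·0+1·6=6≤10, objective 48.
(x_1,x_2)=(1,5): 3·1+6·5=33≤40, 5·1+1·5=10≤10, objective 45.
(x_1,x_2)=(0,5): 3·0+6·5=30≤40, 5·0+1·5=5≤10, objective 40.
The best lattice point is (0,6), giving 48.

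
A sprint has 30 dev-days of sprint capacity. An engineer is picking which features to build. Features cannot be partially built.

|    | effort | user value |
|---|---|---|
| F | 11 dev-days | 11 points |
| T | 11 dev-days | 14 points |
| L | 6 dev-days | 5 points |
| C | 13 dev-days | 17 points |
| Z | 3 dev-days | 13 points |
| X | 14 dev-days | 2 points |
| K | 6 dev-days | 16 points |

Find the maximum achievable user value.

Take L, C, Z, and K: effort 6 + 13 + 3 + 6 = 28 ≤ 30, user value 5 + 17 + 13 + 16 = 51.
No other feasible combination does better.

51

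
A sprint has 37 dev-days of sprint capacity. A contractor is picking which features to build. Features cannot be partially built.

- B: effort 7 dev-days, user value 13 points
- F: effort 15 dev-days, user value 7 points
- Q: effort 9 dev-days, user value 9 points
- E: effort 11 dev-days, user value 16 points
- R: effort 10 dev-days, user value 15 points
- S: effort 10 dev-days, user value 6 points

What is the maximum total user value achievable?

53

Treat it as a binary knapsack problem.
B + Q + E + R: effort 7 + 9 + 11 + 10 = 37 ≤ 37, user value 13 + 9 + 16 + 15 = 53.
B + E + R: effort 7 + 11 + 10 = 28 ≤ 37, user value 13 + 16 + 15 = 44.
Best is B, Q, E, and R with total user value 53.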